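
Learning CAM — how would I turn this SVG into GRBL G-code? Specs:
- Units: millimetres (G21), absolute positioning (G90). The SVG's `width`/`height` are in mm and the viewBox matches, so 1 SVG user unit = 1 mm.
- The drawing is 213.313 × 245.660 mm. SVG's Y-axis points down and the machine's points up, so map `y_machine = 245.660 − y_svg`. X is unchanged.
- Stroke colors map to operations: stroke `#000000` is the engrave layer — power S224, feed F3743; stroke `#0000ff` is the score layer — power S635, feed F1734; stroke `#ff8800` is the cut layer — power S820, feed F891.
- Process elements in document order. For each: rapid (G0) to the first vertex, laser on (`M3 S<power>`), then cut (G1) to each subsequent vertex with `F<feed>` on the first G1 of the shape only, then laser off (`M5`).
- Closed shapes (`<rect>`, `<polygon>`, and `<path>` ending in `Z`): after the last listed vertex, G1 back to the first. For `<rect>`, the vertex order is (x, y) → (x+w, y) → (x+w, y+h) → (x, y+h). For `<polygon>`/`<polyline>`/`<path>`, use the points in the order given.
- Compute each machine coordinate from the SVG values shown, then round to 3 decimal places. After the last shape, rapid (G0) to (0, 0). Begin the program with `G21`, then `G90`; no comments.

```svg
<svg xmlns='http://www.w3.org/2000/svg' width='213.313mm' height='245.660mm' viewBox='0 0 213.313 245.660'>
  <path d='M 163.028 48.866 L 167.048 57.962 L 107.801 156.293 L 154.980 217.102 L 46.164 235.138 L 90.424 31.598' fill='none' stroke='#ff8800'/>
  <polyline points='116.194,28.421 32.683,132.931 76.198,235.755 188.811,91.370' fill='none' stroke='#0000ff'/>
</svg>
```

Since the viewBox matches the mm dimensions, user units are millimetres directly. The only transform is the Y-flip y_m = 245.660 − y_svg.

Shape 1 is a open polyline drawn with `<path>`. Its stroke #ff8800 means cut at S820, F891. After flipping Y the toolpath is (163.028,196.794) → (167.048,187.698) → (107.801,89.367) → (154.980,28.558) → (46.164,10.522) → (90.424,214.062).

Shape 2 is a open polyline drawn with `<polyline>`. Its stroke #0000ff means score at S635, F1734. After flipping Y the toolpath is (116.194,217.239) → (32.683,112.729) → (76.198,9.905) → (188.811,154.290).

G21
G90
G0 X163.028 Y196.794
M3 S820
G1 X167.048 Y187.698 F891
G1 X107.801 Y89.367
G1 X154.980 Y28.558
G1 X46.164 Y10.522
G1 X90.424 Y214.062
M5
G0 X116.194 Y217.239
M3 S635
G1 X32.683 Y112.729 F1734
G1 X76.198 Y9.905
G1 X188.811 Y154.290
M5
G0 X0.000 Y0.000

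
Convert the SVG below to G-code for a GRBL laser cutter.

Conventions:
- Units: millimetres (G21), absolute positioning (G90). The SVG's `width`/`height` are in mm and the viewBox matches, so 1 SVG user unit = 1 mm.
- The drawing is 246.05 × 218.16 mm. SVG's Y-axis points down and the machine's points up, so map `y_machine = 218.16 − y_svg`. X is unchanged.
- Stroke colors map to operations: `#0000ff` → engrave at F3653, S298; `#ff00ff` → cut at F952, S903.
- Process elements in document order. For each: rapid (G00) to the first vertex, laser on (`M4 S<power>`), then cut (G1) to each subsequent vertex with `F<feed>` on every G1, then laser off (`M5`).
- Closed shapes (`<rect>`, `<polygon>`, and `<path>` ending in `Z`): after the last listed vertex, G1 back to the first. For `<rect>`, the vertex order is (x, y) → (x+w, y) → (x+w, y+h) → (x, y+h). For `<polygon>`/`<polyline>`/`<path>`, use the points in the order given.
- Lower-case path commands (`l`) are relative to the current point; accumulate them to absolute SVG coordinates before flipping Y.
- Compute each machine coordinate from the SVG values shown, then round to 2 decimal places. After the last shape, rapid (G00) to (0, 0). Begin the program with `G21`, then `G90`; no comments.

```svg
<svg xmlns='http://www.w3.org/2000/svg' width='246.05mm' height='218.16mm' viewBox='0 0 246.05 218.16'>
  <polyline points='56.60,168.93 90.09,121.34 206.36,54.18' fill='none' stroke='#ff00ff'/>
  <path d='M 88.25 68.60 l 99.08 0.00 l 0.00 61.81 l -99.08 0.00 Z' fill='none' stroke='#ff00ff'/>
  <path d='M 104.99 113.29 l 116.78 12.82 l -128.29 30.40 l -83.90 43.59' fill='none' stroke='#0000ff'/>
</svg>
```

viewBox `0 0 246.05 218.16` with mm width/height → 1 unit = 1 mm. Flip: y_m = 218.16 − y_svg.

**Shape 1** — `<polyline>` open polyline, stroke `#ff00ff` → cut (S903, F952). Machine vertices: (56.60,49.23) → (90.09,96.82) → (206.36,163.98). Open path.

**Shape 2** — `<path>` rectangle, stroke `#ff00ff` → cut (S903, F952). Machine vertices: (88.25,149.56) → (187.33,149.56) → (187.33,87.75) → (88.25,87.75) → (88.25,149.56). Closed: final G1 returns to the first vertex.

**Shape 3** — `<path>` open polyline, stroke `#0000ff` → engrave (S298, F3653). Machine vertices: (104.99,104.87) → (221.77,92.05) → (93.48,61.65) → (9.58,18.06). Open path.

G21
G90
G00 X56.60 Y49.23
M4 S903
G1 X90.09 Y96.82 F952
G1 X206.36 Y163.98 F952
M5
G00 X88.25 Y149.56
M4 S903
G1 X187.33 Y149.56 F952
G1 X187.33 Y87.75 F952
G1 X88.25 Y87.75 F952
G1 X88.25 Y149.56 F952
M5
G00 X104.99 Y104.87
M4 S298
G1 X221.77 Y92.05 F3653
G1 X93.48 Y61.65 F3653
G1 X9.58 Y18.06 F3653
M5
G00 X0.00 Y0.00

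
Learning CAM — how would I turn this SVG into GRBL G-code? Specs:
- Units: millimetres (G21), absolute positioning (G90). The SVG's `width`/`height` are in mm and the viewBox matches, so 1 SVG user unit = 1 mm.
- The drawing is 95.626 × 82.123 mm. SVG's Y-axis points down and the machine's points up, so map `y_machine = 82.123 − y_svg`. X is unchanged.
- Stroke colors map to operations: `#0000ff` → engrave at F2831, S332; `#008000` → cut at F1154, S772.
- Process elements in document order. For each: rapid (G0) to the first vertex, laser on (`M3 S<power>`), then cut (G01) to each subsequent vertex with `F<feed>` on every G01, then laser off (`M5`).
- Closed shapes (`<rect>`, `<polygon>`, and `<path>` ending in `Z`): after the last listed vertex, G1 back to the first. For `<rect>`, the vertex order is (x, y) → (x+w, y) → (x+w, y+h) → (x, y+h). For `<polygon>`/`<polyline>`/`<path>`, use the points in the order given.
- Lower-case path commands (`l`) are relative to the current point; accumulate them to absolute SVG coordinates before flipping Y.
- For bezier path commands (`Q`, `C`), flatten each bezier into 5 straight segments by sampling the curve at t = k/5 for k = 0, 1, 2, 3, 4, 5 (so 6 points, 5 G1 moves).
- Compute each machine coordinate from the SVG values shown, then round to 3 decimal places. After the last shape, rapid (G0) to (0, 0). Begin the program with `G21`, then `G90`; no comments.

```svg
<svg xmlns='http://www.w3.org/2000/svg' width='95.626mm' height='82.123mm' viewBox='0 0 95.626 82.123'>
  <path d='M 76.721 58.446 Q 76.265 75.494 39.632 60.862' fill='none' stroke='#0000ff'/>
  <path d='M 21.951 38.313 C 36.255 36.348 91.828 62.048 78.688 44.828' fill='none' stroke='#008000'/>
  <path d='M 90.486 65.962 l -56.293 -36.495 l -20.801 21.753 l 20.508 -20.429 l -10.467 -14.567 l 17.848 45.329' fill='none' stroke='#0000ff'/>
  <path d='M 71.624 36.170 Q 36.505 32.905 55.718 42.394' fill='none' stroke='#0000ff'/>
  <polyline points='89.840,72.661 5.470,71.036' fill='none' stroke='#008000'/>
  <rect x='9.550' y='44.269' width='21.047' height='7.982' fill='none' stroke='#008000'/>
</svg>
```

G21
G90
G0 X76.721 Y23.677
M3 S332
G01 X75.092 Y18.125 F2831
G01 X70.568 Y15.107 F2831
G01 X63.150 Y14.624 F2831
G01 X52.838 Y16.675 F2831
G01 X39.632 Y21.261 F2831
M5
G0 X21.951 Y43.810
M3 S772
G01 X34.606 Y42.234 F1154
G01 X51.886 Y37.406 F1154
G01 X68.513 Y32.715 F1154
G01 X79.206 Y31.549 F1154
G01 X78.688 Y37.295 F1154
M5
G0 X90.486 Y16.161
M3 S332
G01 X34.193 Y52.656 F2831
G01 X13.392 Y30.903 F2831
G01 X33.900 Y51.332 F2831
G01 X23.433 Y65.899 F2831
G01 X41.281 Y20.570 F2831
M5
G0 X71.624 Y45.953
M3 S332
G01 X59.750 Y46.749 F2831
G01 X52.222 Y46.524 F2831
G01 X49.041 Y45.280 F2831
G01 X50.206 Y43.014 F2831
G01 X55.718 Y39.729 F2831
M5
G0 X89.840 Y9.462
M3 S772
G01 X5.470 Y11.087 F1154
M5
G0 X9.550 Y37.854
M3 S772
G01 X30.597 Y37.854 F1154
G01 X30.597 Y29.872 F1154
G01 X9.550 Y29.872 F1154
G01 X9.550 Y37.854 F1154
M5
G0 X0.000 Y0.000

1 u = 1 mm; y_m = 82.123 − y.

[1] `<path>` quadratic bezier, #0000ff→engrave S332 F2831: (76.721,23.677) → (75.092,18.125) → (70.568,15.107) → (63.150,14.624) → (52.838,16.675) → (39.632,21.261)

[2] `<path>` cubic bezier, #008000→cut S772 F1154: (21.951,43.810) → (34.606,42.234) → (51.886,37.406) → (68.513,32.715) → (79.206,31.549) → (78.688,37.295)

[3] `<path>` open polyline, #0000ff→engrave S332 F2831: (90.486,16.161) → (34.193,52.656) → (13.392,30.903) → (33.900,51.332) → (23.433,65.899) → (41.281,20.570)

[4] `<path>` quadratic bezier, #0000ff→engrave S332 F2831: (71.624,45.953) → (59.750,46.749) → (52.222,46.524) → (49.041,45.280) → (50.206,43.014) → (55.718,39.729)

[5] `<polyline>` line segment, #008000→cut S772 F1154: (89.840,9.462) → (5.470,11.087)

[6] `<rect>` rectangle, #008000→cut S772 F1154: (9.550,37.854) → (30.597,37.854) → (30.597,29.872) → (9.550,29.872) → (9.550,37.854) (closed)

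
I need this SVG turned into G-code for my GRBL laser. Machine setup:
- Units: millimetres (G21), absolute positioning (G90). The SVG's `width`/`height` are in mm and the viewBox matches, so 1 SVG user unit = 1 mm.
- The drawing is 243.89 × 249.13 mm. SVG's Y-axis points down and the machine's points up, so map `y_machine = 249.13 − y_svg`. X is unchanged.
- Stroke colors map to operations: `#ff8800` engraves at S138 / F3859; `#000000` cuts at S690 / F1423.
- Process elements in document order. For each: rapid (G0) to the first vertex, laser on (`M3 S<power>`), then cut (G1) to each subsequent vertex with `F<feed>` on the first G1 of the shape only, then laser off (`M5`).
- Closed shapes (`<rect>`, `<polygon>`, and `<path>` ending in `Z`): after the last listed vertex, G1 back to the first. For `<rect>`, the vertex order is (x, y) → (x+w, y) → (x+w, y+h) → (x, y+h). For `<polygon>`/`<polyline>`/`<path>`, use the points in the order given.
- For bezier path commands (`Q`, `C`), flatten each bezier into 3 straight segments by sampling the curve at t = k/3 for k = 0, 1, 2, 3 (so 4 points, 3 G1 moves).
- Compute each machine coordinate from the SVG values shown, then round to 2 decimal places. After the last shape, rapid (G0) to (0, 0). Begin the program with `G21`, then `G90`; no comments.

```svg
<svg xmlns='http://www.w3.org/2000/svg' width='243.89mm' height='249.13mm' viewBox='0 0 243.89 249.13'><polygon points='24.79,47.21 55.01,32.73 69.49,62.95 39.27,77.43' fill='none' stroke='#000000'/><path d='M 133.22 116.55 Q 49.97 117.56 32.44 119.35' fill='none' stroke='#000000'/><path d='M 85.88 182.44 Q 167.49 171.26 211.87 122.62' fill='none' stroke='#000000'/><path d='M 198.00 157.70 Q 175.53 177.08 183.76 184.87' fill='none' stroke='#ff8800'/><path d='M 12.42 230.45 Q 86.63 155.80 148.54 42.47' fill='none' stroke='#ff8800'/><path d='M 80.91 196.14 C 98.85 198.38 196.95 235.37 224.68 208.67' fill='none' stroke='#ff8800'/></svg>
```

G21
G90
G0 X24.79 Y201.92
M3 S690
G1 X55.01 Y216.40 F1423
G1 X69.49 Y186.18
G1 X39.27 Y171.70
G1 X24.79 Y201.92
M5
G0 X133.22 Y132.58
M3 S690
G1 X85.02 Y131.82 F1423
G1 X51.43 Y130.89
G1 X32.44 Y129.78
M5
G0 X85.88 Y66.69
M3 S690
G1 X136.15 Y78.31 F1423
G1 X178.15 Y98.25
G1 X211.87 Y126.51
M5
G0 X198.00 Y91.43
M3 S138
G1 X186.43 Y79.80 F3859
G1 X181.68 Y70.74
G1 X183.76 Y64.26
M5
G0 X12.42 Y18.68
M3 S138
G1 X60.53 Y72.74 F3859
G1 X105.90 Y135.40
G1 X148.54 Y206.66
M5
G0 X80.91 Y52.99
M3 S138
G1 X119.99 Y42.81 F3859
G1 X179.07 Y31.34
G1 X224.68 Y40.46
M5
G0 X0.00 Y0.00

Since the viewBox matches the mm dimensions, user units are millimetres directly. The only transform is the Y-flip y_m = 249.13 − y_svg.

Shape 1 is a regular polygon drawn with `<polygon>`. Its stroke #000000 means cut at S690, F1423. After flipping Y the toolpath is (24.79,201.92) → (55.01,216.40) → (69.49,186.18) → (39.27,171.70) → (24.79,201.92), returning to the start.

Shape 2 is a quadratic bezier drawn with `<path>`. Its stroke #000000 means cut at S690, F1423. After flipping Y the toolpath is (133.22,132.58) → (85.02,131.82) → (51.43,130.89) → (32.44,129.78).

Shape 3 is a quadratic bezier drawn with `<path>`. Its stroke #000000 means cut at S690, F1423. After flipping Y the toolpath is (85.88,66.69) → (136.15,78.31) → (178.15,98.25) → (211.87,126.51).

Shape 4 is a quadratic bezier drawn with `<path>`. Its stroke #ff8800 means engrave at S138, F3859. After flipping Y the toolpath is (198.00,91.43) → (186.43,79.80) → (181.68,70.74) → (183.76,64.26).

Shape 5 is a quadratic bezier drawn with `<path>`. Its stroke #ff8800 means engrave at S138, F3859. After flipping Y the toolpath is (12.42,18.68) → (60.53,72.74) → (105.90,135.40) → (148.54,206.66).

Shape 6 is a cubic bezier drawn with `<path>`. Its stroke #ff8800 means engrave at S138, F3859. After flipping Y the toolpath is (80.91,52.99) → (119.99,42.81) → (179.07,31.34) → (224.68,40.46).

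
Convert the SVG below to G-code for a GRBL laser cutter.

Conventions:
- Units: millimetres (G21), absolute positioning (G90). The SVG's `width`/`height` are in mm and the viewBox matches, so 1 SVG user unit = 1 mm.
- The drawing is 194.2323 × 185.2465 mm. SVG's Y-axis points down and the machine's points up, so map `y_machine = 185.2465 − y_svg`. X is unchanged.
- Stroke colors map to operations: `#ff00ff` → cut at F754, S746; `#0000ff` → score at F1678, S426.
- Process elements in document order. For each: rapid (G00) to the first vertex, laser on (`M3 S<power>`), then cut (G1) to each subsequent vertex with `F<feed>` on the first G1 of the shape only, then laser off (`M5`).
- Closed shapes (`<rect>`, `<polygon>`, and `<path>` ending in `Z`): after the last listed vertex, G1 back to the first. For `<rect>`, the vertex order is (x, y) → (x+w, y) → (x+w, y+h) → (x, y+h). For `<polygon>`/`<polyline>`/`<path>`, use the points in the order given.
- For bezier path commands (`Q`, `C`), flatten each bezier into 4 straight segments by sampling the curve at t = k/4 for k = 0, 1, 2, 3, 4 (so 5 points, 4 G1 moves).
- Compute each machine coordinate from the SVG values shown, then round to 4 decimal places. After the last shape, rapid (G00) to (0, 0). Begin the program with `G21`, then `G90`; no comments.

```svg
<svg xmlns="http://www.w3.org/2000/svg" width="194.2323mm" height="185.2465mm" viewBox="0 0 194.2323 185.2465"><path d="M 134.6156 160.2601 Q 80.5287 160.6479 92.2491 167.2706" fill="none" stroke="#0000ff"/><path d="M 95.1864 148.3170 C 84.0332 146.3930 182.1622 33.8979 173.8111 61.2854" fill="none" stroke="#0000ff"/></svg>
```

G21
G90
G00 X134.6156 Y24.9864
M3 S426
G1 X111.6851 Y24.4028 F1678
G1 X96.9805 Y23.0399
G1 X90.5019 Y20.8976
G1 X92.2491 Y17.9759
M5
G00 X95.1864 Y36.9295
M3 S426
G1 X103.9406 Y55.1912 F1678
G1 X133.4480 Y91.4371
G1 X163.4807 Y122.1871
G1 X173.8111 Y123.9611
M5
G00 X0.0000 Y0.0000

viewBox `0 0 194.2323 185.2465` with mm width/height → 1 unit = 1 mm. Flip: y_m = 185.2465 − y_svg.

**Shape 1** — `<path>` quadratic bezier, stroke `#0000ff` → score (S426, F1678). Control points (SVG): P0=(134.6156,160.2601), P1=(80.5287,160.6479), P2=(92.2491,167.2706); sampled at t=k/4. Machine vertices: (134.6156,24.9864) → (111.6851,24.4028) → (96.9805,23.0399) → (90.5019,20.8976) → (92.2491,17.9759). Open path.

**Shape 2** — `<path>` cubic bezier, stroke `#0000ff` → score (S426, F1678). Control points (SVG): P0=(95.1864,148.3170), P1=(84.0332,146.3930), P2=(182.1622,33.8979), P3=(173.8111,61.2854); sampled at t=k/4. Machine vertices: (95.1864,36.9295) → (103.9406,55.1912) → (133.4480,91.4371) → (163.4807,122.1871) → (173.8111,123.9611). Open path.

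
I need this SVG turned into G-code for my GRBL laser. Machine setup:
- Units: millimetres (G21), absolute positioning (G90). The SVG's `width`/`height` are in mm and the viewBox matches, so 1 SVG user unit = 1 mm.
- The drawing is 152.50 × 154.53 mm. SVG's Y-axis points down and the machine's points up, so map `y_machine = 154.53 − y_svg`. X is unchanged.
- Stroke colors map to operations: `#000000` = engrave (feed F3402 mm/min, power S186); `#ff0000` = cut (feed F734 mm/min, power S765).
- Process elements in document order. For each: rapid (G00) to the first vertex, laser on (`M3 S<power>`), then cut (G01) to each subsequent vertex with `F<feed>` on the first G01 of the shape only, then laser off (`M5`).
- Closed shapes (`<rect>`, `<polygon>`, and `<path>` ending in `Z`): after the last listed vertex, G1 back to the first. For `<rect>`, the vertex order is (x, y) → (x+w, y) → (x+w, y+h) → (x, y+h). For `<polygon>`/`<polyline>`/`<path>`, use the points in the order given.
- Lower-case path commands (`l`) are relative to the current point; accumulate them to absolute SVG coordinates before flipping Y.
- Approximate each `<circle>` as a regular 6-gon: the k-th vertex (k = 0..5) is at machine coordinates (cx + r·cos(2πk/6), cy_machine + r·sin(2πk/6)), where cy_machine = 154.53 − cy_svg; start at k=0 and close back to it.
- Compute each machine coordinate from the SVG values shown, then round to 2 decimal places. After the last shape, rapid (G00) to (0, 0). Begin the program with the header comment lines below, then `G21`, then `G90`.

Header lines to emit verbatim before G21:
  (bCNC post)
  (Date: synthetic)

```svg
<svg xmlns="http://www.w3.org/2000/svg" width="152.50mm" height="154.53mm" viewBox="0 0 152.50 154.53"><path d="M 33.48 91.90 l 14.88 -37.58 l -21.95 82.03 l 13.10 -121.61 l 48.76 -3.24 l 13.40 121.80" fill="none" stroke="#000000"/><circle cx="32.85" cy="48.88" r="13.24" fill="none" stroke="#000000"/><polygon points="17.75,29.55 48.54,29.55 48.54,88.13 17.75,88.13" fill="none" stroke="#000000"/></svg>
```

(bCNC post)
(Date: synthetic)
G21
G90
G00 X33.48 Y62.63
M3 S186
G01 X48.36 Y100.21 F3402
G01 X26.41 Y18.18
G01 X39.51 Y139.79
G01 X88.27 Y143.03
G01 X101.67 Y21.23
M5
G00 X46.09 Y105.65
M3 S186
G01 X39.47 Y117.12 F3402
G01 X26.23 Y117.12
G01 X19.61 Y105.65
G01 X26.23 Y94.18
G01 X39.47 Y94.18
G01 X46.09 Y105.65
M5
G00 X17.75 Y124.98
M3 S186
G01 X48.54 Y124.98 F3402
G01 X48.54 Y66.40
G01 X17.75 Y66.40
G01 X17.75 Y124.98
M5
G00 X0.00 Y0.00

Since the viewBox matches the mm dimensions, user units are millimetres directly. The only transform is the Y-flip y_m = 154.53 − y_svg.

Shape 1 is a open polyline drawn with `<path>`. Its stroke #000000 means engrave at S186, F3402. After flipping Y the toolpath is (33.48,62.63) → (48.36,100.21) → (26.41,18.18) → (39.51,139.79) → (88.27,143.03) → (101.67,21.23).

Shape 2 is a circle drawn with `<circle>`. Its stroke #000000 means engrave at S186, F3402. After flipping Y the toolpath is (46.09,105.65) → (39.47,117.12) → (26.23,117.12) → (19.61,105.65) → (26.23,94.18) → (39.47,94.18) → (46.09,105.65), returning to the start.

Shape 3 is a rectangle drawn with `<polygon>`. Its stroke #000000 means engrave at S186, F3402. After flipping Y the toolpath is (17.75,124.98) → (48.54,124.98) → (48.54,66.40) → (17.75,66.40) → (17.75,124.98), returning to the start.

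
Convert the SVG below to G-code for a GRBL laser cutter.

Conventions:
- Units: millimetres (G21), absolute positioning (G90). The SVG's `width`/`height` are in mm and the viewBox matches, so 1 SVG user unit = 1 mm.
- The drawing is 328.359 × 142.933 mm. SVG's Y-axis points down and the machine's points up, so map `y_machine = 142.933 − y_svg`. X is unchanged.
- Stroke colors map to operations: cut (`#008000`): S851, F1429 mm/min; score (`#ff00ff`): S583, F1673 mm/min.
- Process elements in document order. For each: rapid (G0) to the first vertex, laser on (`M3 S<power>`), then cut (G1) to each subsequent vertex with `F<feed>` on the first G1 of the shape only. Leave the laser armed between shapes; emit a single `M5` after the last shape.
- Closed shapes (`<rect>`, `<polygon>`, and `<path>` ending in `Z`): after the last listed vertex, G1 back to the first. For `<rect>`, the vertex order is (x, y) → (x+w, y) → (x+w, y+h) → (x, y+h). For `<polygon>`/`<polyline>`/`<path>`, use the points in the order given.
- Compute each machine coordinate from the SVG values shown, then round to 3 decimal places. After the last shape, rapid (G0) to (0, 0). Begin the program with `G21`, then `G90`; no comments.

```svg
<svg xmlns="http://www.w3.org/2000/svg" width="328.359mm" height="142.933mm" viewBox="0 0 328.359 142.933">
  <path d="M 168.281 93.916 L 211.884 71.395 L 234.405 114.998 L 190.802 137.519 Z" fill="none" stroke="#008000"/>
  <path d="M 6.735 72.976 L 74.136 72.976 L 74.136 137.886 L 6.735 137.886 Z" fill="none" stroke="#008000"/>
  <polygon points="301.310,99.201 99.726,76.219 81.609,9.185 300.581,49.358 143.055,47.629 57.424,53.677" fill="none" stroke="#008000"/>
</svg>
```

G21
G90
G0 X168.281 Y49.017
M3 S851
G1 X211.884 Y71.538 F1429
G1 X234.405 Y27.935
G1 X190.802 Y5.414
G1 X168.281 Y49.017
G0 X6.735 Y69.957
M3 S851
G1 X74.136 Y69.957 F1429
G1 X74.136 Y5.047
G1 X6.735 Y5.047
G1 X6.735 Y69.957
G0 X301.310 Y43.732
M3 S851
G1 X99.726 Y66.714 F1429
G1 X81.609 Y133.748
G1 X300.581 Y93.575
G1 X143.055 Y95.304
G1 X57.424 Y89.256
G1 X301.310 Y43.732
M5
G0 X0.000 Y0.000

1 u = 1 mm; y_m = 142.933 − y.

[1] `<path>` regular polygon, #008000→cut S851 F1429: (168.281,49.017) → (211.884,71.538) → (234.405,27.935) → (190.802,5.414) → (168.281,49.017) (closed)

[2] `<path>` rectangle, #008000→cut S851 F1429: (6.735,69.957) → (74.136,69.957) → (74.136,5.047) → (6.735,5.047) → (6.735,69.957) (closed)

[3] `<polygon>` closed polygon, #008000→cut S851 F1429: (301.310,43.732) → (99.726,66.714) → (81.609,133.748) → (300.581,93.575) → (143.055,95.304) → (57.424,89.256) → (301.310,43.732) (closed)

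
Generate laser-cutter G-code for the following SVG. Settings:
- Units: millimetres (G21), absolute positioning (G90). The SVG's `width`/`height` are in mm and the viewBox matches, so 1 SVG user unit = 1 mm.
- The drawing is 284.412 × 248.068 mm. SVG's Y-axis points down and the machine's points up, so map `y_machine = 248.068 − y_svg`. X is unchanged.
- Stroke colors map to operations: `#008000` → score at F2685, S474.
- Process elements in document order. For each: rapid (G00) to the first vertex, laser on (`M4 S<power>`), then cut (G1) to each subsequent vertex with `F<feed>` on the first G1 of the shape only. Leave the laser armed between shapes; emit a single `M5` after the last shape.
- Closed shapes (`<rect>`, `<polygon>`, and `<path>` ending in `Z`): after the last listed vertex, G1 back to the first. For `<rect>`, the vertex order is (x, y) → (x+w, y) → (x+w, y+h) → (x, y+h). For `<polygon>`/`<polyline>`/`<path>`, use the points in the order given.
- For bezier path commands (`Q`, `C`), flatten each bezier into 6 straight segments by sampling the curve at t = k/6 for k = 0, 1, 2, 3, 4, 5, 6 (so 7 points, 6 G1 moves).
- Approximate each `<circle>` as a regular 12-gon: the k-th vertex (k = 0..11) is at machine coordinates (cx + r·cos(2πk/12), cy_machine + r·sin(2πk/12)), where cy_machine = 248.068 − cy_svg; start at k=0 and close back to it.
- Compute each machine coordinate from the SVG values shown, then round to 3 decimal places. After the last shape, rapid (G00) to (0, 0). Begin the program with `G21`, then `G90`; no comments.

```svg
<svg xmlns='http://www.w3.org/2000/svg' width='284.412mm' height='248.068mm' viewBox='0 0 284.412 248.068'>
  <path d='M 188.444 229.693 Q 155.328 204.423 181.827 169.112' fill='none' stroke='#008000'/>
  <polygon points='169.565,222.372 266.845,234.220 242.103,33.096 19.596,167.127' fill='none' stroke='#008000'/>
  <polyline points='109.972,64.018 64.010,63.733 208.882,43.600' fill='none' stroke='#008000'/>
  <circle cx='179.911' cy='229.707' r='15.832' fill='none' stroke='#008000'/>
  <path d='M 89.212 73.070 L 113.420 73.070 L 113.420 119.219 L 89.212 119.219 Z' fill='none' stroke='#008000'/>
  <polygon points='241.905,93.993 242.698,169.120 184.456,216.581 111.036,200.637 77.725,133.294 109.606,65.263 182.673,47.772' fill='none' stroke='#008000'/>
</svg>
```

G21
G90
G00 X188.444 Y18.375
M4 S474
G1 X179.061 Y27.077 F2685
G1 X172.991 Y36.337
G1 X170.232 Y46.155
G1 X170.785 Y56.531
G1 X174.650 Y67.465
G1 X181.827 Y78.956
G00 X169.565 Y25.696
M4 S474
G1 X266.845 Y13.848 F2685
G1 X242.103 Y214.972
G1 X19.596 Y80.941
G1 X169.565 Y25.696
G00 X109.972 Y184.050
M4 S474
G1 X64.010 Y184.335 F2685
G1 X208.882 Y204.468
G00 X195.743 Y18.361
M4 S474
G1 X193.622 Y26.277 F2685
G1 X187.827 Y32.072
G1 X179.911 Y34.193
G1 X171.995 Y32.072
G1 X166.200 Y26.277
G1 X164.079 Y18.361
G1 X166.200 Y10.445
G1 X171.995 Y4.650
G1 X179.911 Y2.529
G1 X187.827 Y4.650
G1 X193.622 Y10.445
G1 X195.743 Y18.361
G00 X89.212 Y174.998
M4 S474
G1 X113.420 Y174.998 F2685
G1 X113.420 Y128.849
G1 X89.212 Y128.849
G1 X89.212 Y174.998
G00 X241.905 Y154.075
M4 S474
G1 X242.698 Y78.948 F2685
G1 X184.456 Y31.487
G1 X111.036 Y47.431
G1 X77.725 Y114.774
G1 X109.606 Y182.805
G1 X182.673 Y200.296
G1 X241.905 Y154.075
M5
G00 X0.000 Y0.000

1 u = 1 mm; y_m = 248.068 − y.

[1] `<path>` quadratic bezier, #008000→score S474 F2685: (188.444,18.375) → (179.061,27.077) → (172.991,36.337) → (170.232,46.155) → (170.785,56.531) → (174.650,67.465) → (181.827,78.956)

[2] `<polygon>` closed polygon, #008000→score S474 F2685: (169.565,25.696) → (266.845,13.848) → (242.103,214.972) → (19.596,80.941) → (169.565,25.696) (closed)

[3] `<polyline>` open polyline, #008000→score S474 F2685: (109.972,184.050) → (64.010,184.335) → (208.882,204.468)

[4] `<circle>` circle, #008000→score S474 F2685: (195.743,18.361) → (193.622,26.277) → (187.827,32.072) → (179.911,34.193) → (171.995,32.072) → (166.200,26.277) → (164.079,18.361) → (166.200,10.445) → (171.995,4.650) → (179.911,2.529) → (187.827,4.650) → (193.622,10.445) → (195.743,18.361) (closed)

[5] `<path>` rectangle, #008000→score S474 F2685: (89.212,174.998) → (113.420,174.998) → (113.420,128.849) → (89.212,128.849) → (89.212,174.998) (closed)

[6] `<polygon>` regular polygon, #008000→score S474 F2685: (241.905,154.075) → (242.698,78.948) → (184.456,31.487) → (111.036,47.431) → (77.725,114.774) → (109.606,182.805) → (182.673,200.296) → (241.905,154.075) (closed)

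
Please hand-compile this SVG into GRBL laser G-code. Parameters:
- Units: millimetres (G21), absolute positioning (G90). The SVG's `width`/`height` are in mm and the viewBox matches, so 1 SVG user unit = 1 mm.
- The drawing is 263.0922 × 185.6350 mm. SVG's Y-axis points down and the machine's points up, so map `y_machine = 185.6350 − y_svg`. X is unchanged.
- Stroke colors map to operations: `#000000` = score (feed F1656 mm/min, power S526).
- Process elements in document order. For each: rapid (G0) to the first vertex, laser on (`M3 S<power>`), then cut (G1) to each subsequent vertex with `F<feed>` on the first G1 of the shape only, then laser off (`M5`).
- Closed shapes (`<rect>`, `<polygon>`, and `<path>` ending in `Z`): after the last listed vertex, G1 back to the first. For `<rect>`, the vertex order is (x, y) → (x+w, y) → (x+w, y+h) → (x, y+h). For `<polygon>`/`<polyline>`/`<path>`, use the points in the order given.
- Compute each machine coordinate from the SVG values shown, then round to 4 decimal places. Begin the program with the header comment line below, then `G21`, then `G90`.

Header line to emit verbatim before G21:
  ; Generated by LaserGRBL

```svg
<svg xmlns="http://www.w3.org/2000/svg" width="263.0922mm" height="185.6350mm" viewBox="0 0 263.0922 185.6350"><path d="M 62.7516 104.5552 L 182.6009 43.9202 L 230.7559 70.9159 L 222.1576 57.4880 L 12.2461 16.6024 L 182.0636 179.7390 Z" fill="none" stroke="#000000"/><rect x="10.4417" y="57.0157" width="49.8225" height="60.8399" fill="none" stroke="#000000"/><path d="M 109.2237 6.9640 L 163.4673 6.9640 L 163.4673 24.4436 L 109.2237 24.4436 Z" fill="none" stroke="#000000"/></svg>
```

; Generated by LaserGRBL
G21
G90
G0 X62.7516 Y81.0798
M3 S526
G1 X182.6009 Y141.7148 F1656
G1 X230.7559 Y114.7191
G1 X222.1576 Y128.1470
G1 X12.2461 Y169.0326
G1 X182.0636 Y5.8960
G1 X62.7516 Y81.0798
M5
G0 X10.4417 Y128.6193
M3 S526
G1 X60.2642 Y128.6193 F1656
G1 X60.2642 Y67.7794
G1 X10.4417 Y67.7794
G1 X10.4417 Y128.6193
M5
G0 X109.2237 Y178.6710
M3 S526
G1 X163.4673 Y178.6710 F1656
G1 X163.4673 Y161.1914
G1 X109.2237 Y161.1914
G1 X109.2237 Y178.6710
M5

1 u = 1 mm; y_m = 185.6350 − y.

[1] `<path>` closed polygon, #000000→score S526 F1656: (62.7516,81.0798) → (182.6009,141.7148) → (230.7559,114.7191) → (222.1576,128.1470) → (12.2461,169.0326) → (182.0636,5.8960) → (62.7516,81.0798) (closed)

[2] `<rect>` rectangle, #000000→score S526 F1656: (10.4417,128.6193) → (60.2642,128.6193) → (60.2642,67.7794) → (10.4417,67.7794) → (10.4417,128.6193) (closed)

[3] `<path>` rectangle, #000000→score S526 F1656: (109.2237,178.6710) → (163.4673,178.6710) → (163.4673,161.1914) → (109.2237,161.1914) → (109.2237,178.6710) (closed)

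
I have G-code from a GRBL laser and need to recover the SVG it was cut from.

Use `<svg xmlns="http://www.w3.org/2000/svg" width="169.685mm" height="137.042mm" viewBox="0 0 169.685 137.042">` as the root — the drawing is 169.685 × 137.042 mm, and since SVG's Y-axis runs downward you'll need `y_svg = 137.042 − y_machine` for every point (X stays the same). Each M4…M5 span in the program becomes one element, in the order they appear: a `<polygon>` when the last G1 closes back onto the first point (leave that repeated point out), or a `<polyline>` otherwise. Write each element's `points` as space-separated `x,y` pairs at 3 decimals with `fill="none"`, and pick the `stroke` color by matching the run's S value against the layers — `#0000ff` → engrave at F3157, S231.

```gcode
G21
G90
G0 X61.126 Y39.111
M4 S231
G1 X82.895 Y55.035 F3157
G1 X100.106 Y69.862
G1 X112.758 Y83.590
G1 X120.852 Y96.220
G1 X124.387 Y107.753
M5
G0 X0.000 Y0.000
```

<svg xmlns="http://www.w3.org/2000/svg" width="169.685mm" height="137.042mm" viewBox="0 0 169.685 137.042">
  <polyline points="61.126,97.931 82.895,82.007 100.106,67.180 112.758,53.452 120.852,40.822 124.387,29.289" fill="none" stroke="#0000ff"/>
</svg>

Machine Y-up, SVG Y-down with viewBox height 137.042, so y_svg = 137.042 − y_machine; X carries over. Every run uses S231, so all elements get stroke `#0000ff` (engrave).

Run 1: The run is open, so emit a `<polyline>` with points (Y-flipped): 61.126,97.931 82.895,82.007 100.106,67.180 112.758,53.452 120.852,40.822 124.387,29.289.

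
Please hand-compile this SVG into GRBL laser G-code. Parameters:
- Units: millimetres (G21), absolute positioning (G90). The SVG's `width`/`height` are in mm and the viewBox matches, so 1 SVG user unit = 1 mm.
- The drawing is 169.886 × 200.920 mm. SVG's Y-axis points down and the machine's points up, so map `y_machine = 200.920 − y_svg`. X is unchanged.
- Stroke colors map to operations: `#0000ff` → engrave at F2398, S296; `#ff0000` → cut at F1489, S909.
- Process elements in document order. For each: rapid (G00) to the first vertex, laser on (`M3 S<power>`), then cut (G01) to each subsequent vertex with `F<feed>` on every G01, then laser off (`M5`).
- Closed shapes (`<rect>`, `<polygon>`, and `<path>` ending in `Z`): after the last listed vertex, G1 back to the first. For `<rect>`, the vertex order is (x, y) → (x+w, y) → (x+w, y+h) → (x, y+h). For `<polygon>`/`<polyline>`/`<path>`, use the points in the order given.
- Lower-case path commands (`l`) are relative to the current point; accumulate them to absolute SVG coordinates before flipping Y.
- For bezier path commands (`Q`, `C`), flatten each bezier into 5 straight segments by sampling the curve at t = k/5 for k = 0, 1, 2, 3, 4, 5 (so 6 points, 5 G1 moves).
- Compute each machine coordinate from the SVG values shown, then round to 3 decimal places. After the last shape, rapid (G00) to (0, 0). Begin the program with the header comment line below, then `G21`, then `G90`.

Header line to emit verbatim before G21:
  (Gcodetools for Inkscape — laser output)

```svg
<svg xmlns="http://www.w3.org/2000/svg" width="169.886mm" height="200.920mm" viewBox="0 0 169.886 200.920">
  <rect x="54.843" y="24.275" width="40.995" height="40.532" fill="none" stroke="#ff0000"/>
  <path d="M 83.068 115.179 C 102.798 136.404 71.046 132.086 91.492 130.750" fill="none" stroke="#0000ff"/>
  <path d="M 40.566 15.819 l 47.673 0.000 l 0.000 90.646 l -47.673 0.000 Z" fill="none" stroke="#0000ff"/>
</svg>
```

1 u = 1 mm; y_m = 200.920 − y.

[1] `<rect>` rectangle, #ff0000→cut S909 F1489: (54.843,176.645) → (95.838,176.645) → (95.838,136.113) → (54.843,136.113) → (54.843,176.645) (closed)

[2] `<path>` cubic bezier, #0000ff→engrave S296 F2398: (83.068,85.741) → (89.558,75.843) → (88.668,70.706) → (85.376,68.961) → (84.659,69.239) → (91.492,70.170)

[3] `<path>` rectangle, #0000ff→engrave S296 F2398: (40.566,185.101) → (88.239,185.101) → (88.239,94.455) → (40.566,94.455) → (40.566,185.101) (closed)

(Gcodetools for Inkscape — laser output)
G21
G90
G00 X54.843 Y176.645
M3 S909
G01 X95.838 Y176.645 F1489
G01 X95.838 Y136.113 F1489
G01 X54.843 Y136.113 F1489
G01 X54.843 Y176.645 F1489
M5
G00 X83.068 Y85.741
M3 S296
G01 X89.558 Y75.843 F2398
G01 X88.668 Y70.706 F2398
G01 X85.376 Y68.961 F2398
G01 X84.659 Y69.239 F2398
G01 X91.492 Y70.170 F2398
M5
G00 X40.566 Y185.101
M3 S296
G01 X88.239 Y185.101 F2398
G01 X88.239 Y94.455 F2398
G01 X40.566 Y94.455 F2398
G01 X40.566 Y185.101 F2398
M5
G00 X0.000 Y0.000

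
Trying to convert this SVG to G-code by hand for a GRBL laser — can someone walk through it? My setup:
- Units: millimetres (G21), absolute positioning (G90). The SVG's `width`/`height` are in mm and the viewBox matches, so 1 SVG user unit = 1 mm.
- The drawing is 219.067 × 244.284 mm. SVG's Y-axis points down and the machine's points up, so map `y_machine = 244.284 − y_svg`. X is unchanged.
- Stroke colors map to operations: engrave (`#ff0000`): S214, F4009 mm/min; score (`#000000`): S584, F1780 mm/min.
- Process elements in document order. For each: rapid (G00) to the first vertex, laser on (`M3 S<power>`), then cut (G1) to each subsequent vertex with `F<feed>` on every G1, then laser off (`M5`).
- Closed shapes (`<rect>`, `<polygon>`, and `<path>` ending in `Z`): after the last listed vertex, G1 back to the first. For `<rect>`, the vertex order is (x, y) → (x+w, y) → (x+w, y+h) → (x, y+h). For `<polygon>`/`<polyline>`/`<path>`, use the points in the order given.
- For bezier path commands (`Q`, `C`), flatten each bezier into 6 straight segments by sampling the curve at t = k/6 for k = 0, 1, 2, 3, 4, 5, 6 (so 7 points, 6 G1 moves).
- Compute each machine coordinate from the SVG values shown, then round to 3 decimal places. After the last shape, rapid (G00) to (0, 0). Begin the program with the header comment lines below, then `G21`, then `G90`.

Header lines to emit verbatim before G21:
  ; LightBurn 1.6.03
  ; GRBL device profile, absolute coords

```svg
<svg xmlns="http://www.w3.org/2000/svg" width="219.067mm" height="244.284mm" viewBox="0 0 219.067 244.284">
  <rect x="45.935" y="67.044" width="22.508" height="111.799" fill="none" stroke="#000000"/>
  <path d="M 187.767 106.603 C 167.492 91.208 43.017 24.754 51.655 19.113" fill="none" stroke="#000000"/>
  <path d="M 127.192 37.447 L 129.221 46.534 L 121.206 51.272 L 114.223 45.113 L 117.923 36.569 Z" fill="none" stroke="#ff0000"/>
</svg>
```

viewBox `0 0 219.067 244.284` with mm width/height → 1 unit = 1 mm. Flip: y_m = 244.284 − y_svg.

**Shape 1** — `<rect>` rectangle, stroke `#000000` → score (S584, F1780). Machine vertices: (45.935,177.240) → (68.443,177.240) → (68.443,65.441) → (45.935,65.441) → (45.935,177.240). Closed: final G1 returns to the first vertex.

**Shape 2** — `<path>` cubic bezier, stroke `#000000` → score (S584, F1780). Control points (SVG): P0=(187.767,106.603), P1=(167.492,91.208), P2=(43.017,24.754), P3=(51.655,19.113); sampled at t=k/6. Machine vertices: (187.767,137.681) → (170.045,149.115) → (141.548,165.952) → (108.869,185.084) → (78.599,203.402) → (57.330,217.801) → (51.655,225.171). Open path.

**Shape 3** — `<path>` regular polygon, stroke `#ff0000` → engrave (S214, F4009). Machine vertices: (127.192,206.837) → (129.221,197.750) → (121.206,193.012) → (114.223,199.171) → (117.923,207.715) → (127.192,206.837). Closed: final G1 returns to the first vertex.

; LightBurn 1.6.03
; GRBL device profile, absolute coords
G21
G90
G00 X45.935 Y177.240
M3 S584
G1 X68.443 Y177.240 F1780
G1 X68.443 Y65.441 F1780
G1 X45.935 Y65.441 F1780
G1 X45.935 Y177.240 F1780
M5
G00 X187.767 Y137.681
M3 S584
G1 X170.045 Y149.115 F1780
G1 X141.548 Y165.952 F1780
G1 X108.869 Y185.084 F1780
G1 X78.599 Y203.402 F1780
G1 X57.330 Y217.801 F1780
G1 X51.655 Y225.171 F1780
M5
G00 X127.192 Y206.837
M3 S214
G1 X129.221 Y197.750 F4009
G1 X121.206 Y193.012 F4009
G1 X114.223 Y199.171 F4009
G1 X117.923 Y207.715 F4009
G1 X127.192 Y206.837 F4009
M5
G00 X0.000 Y0.000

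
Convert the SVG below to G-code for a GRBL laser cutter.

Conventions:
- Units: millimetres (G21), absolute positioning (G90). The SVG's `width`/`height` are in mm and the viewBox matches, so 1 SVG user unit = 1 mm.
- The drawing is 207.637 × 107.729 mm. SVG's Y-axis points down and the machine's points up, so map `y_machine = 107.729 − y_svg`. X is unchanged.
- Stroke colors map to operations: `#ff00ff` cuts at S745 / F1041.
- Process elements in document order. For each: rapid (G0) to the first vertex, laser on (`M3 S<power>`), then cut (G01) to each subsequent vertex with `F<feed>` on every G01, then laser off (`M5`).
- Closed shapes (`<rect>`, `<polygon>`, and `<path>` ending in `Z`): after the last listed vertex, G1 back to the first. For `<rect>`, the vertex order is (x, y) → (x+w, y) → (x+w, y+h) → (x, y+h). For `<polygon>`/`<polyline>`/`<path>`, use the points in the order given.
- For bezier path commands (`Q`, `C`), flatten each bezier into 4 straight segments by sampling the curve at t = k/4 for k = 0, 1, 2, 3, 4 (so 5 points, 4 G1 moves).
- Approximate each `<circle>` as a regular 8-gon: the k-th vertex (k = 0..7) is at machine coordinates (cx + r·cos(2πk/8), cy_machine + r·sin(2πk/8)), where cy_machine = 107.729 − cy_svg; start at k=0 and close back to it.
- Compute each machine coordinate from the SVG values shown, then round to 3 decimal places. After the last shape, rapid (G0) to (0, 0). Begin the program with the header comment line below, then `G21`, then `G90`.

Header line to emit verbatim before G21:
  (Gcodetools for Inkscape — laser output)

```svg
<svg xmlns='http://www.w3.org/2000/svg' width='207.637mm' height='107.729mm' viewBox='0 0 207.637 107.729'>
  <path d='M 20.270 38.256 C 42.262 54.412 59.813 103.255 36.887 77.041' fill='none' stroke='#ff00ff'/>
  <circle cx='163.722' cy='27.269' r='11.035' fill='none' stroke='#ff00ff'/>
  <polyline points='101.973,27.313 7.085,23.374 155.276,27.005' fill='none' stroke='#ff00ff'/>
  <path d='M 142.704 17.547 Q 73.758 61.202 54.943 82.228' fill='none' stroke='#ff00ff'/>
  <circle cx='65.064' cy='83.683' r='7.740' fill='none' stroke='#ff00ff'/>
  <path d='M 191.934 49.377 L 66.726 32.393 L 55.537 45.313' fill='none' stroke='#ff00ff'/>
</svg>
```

(Gcodetools for Inkscape — laser output)
G21
G90
G0 X20.270 Y69.473
M3 S745
G01 X35.368 Y52.911 F1041
G01 X45.423 Y34.192 F1041
G01 X47.055 Y23.417 F1041
G01 X36.887 Y30.688 F1041
M5
G0 X174.757 Y80.460
M3 S745
G01 X171.525 Y88.263 F1041
G01 X163.722 Y91.495 F1041
G01 X155.919 Y88.263 F1041
G01 X152.687 Y80.460 F1041
G01 X155.919 Y72.657 F1041
G01 X163.722 Y69.425 F1041
G01 X171.525 Y72.657 F1041
G01 X174.757 Y80.460 F1041
M5
G0 X101.973 Y80.416
M3 S745
G01 X7.085 Y84.355 F1041
G01 X155.276 Y80.724 F1041
M5
G0 X142.704 Y90.182
M3 S745
G01 X111.364 Y69.769 F1041
G01 X86.291 Y52.184 F1041
G01 X67.484 Y37.428 F1041
G01 X54.943 Y25.501 F1041
M5
G0 X72.804 Y24.046
M3 S745
G01 X70.537 Y29.519 F1041
G01 X65.064 Y31.786 F1041
G01 X59.591 Y29.519 F1041
G01 X57.324 Y24.046 F1041
G01 X59.591 Y18.573 F1041
G01 X65.064 Y16.306 F1041
G01 X70.537 Y18.573 F1041
G01 X72.804 Y24.046 F1041
M5
G0 X191.934 Y58.352
M3 S745
G01 X66.726 Y75.336 F1041
G01 X55.537 Y62.416 F1041
M5
G0 X0.000 Y0.000

1 u = 1 mm; y_m = 107.729 − y.

[1] `<path>` cubic bezier, #ff00ff→cut S745 F1041: (20.270,69.473) → (35.368,52.911) → (45.423,34.192) → (47.055,23.417) → (36.887,30.688)

[2] `<circle>` circle, #ff00ff→cut S745 F1041: (174.757,80.460) → (171.525,88.263) → (163.722,91.495) → (155.919,88.263) → (152.687,80.460) → (155.919,72.657) → (163.722,69.425) → (171.525,72.657) → (174.757,80.460) (closed)

[3] `<polyline>` open polyline, #ff00ff→cut S745 F1041: (101.973,80.416) → (7.085,84.355) → (155.276,80.724)

[4] `<path>` quadratic bezier, #ff00ff→cut S745 F1041: (142.704,90.182) → (111.364,69.769) → (86.291,52.184) → (67.484,37.428) → (54.943,25.501)

[5] `<circle>` circle, #ff00ff→cut S745 F1041: (72.804,24.046) → (70.537,29.519) → (65.064,31.786) → (59.591,29.519) → (57.324,24.046) → (59.591,18.573) → (65.064,16.306) → (70.537,18.573) → (72.804,24.046) (closed)

[6] `<path>` open polyline, #ff00ff→cut S745 F1041: (191.934,58.352) → (66.726,75.336) → (55.537,62.416)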